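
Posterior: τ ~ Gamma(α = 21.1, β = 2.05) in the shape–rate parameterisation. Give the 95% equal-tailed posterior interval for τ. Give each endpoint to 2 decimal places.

Posterior: Gamma(shape 21.1, rate 2.05).
Equal-tailed 95% interval: Gamma(21.1, 2.05) quantiles at 0.025 and 0.975.
Posterior mean ≈ 10.29, SD ≈ 2.24; a Normal approximation gives roughly [5.90, 14.68].
Exact: lower = 6.38; upper = 15.13.

[6.38, 15.13]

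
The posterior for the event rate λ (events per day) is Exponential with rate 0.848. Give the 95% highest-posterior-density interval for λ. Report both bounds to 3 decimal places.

The exponential density is strictly decreasing on [0, ∞), so the HPD interval is anchored at 0: [0, q] with P(λ ≤ q) = 0.95.
q = −ln(1 − 0.95) / 0.848 = 2.9957 / 0.848 = 3.533.

[0.000, 3.533]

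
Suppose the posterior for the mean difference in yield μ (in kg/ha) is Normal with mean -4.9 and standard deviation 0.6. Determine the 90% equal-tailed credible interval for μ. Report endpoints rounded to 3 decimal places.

[-5.887, -3.913]

The posterior is symmetric, so the 90% equal-tailed interval is μ = -4.9 ± z·0.6 with z = 1.645.
Half-width: 1.645 × 0.6 = 0.987.
-4.9 − 0.987 = -5.887; -4.9 + 0.987 = -3.913.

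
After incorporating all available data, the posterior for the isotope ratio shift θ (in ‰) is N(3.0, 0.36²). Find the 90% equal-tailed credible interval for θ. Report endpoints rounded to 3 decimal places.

[2.408, 3.592]

The posterior is symmetric, so the 90% equal-tailed interval is θ = 3.0 ± z·0.36 with z = 1.645.
Half-width: 1.645 × 0.36 = 0.592.
3.0 − 0.592 = 2.408; 3.0 + 0.592 = 3.592.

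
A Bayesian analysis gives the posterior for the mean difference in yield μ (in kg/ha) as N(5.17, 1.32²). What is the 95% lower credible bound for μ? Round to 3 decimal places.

Need L with P(μ ≥ L) = 0.95: L = 5.17 − z_{0.05}·1.32.
z = 1.645; L = 5.17 − 1.645 × 1.32 = 2.999.

2.999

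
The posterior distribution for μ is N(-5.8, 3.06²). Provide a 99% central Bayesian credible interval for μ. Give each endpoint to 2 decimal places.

[-13.68, 2.08]

The posterior is symmetric, so the 99% equal-tailed interval is μ = -5.8 ± z·3.06 with z = 2.576.
Half-width: 2.576 × 3.06 = 7.88.
-5.8 − 7.88 = -13.68; -5.8 + 7.88 = 2.08.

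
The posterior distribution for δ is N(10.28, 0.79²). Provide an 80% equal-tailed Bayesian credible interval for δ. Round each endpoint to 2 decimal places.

The posterior is symmetric, so the 80% equal-tailed interval is δ = 10.28 ± z·0.79 with z = 1.282.
Half-width: 1.282 × 0.79 = 1.01.
10.28 − 1.01 = 9.27; 10.28 + 1.01 = 11.29.

[9.27, 11.29]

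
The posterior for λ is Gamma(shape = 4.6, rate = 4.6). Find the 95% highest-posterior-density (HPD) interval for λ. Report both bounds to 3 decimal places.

The posterior is unimodal and skewed, so the HPD interval has equal density at both endpoints and is the shortest 95% interval.
Solving f(0.218) = f(1.923) with F(1.923) − F(0.218) = 0.95 gives [0.218, 1.923].
For comparison, the equal-tailed interval is [0.305, 2.100]; the HPD is narrower and shifted toward the mode.

[0.218, 1.923]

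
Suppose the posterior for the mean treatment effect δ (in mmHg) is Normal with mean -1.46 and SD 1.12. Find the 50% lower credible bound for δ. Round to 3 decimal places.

-1.460

Need L with P(δ ≥ L) = 0.50: L = -1.46 − z_{0.5}·1.12.
z = 0.000; L = -1.46 − 0.000 × 1.12 = -1.460.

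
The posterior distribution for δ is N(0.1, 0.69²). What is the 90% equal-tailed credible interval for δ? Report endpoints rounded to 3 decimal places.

The posterior is symmetric, so the 90% equal-tailed interval is δ = 0.1 ± z·0.69 with z = 1.645.
Half-width: 1.645 × 0.69 = 1.135.
0.1 − 1.135 = -1.035; 0.1 + 1.135 = 1.235.

[-1.035, 1.235]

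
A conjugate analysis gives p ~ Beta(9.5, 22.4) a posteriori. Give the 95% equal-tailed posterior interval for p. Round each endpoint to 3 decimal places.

Posterior: Beta(9.5, 22.4).
Equal-tailed 95% interval: the 0.025 and 0.975 quantiles of Beta(9.5, 22.4).
Posterior mean ≈ 0.298, SD ≈ 0.080; a Normal approximation gives roughly [0.142, 0.454].
Exact: F⁻¹(0.025) = 0.155; F⁻¹(0.975) = 0.465.

[0.155, 0.465]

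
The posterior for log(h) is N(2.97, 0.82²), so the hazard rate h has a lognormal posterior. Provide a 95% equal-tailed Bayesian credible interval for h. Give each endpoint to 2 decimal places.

[3.91, 97.24]

On the log scale the 95% interval is 2.97 ± 1.960 × 0.82 = [1.3628, 4.5772].
Exponentiate: [e^1.3628, e^4.5772] = [3.91, 97.24].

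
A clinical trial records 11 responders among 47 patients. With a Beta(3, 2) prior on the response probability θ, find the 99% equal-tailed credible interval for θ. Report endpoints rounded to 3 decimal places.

[0.131, 0.440]

Posterior: Beta(3+11, 2+36) = Beta(14, 38).
Equal-tailed 99% interval: the 0.005 and 0.995 quantiles of Beta(14, 38).
Posterior mean ≈ 0.269, SD ≈ 0.061; a Normal approximation gives roughly [0.112, 0.426].
Exact: F⁻¹(0.005) = 0.131; F⁻¹(0.995) = 0.440.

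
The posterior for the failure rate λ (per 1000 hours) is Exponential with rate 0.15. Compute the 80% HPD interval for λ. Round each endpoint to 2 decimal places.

The exponential density is strictly decreasing on [0, ∞), so the HPD interval is anchored at 0: [0, q] with P(λ ≤ q) = 0.80.
q = −ln(1 − 0.80) / 0.15 = 1.6094 / 0.15 = 10.73.

[0.00, 10.73]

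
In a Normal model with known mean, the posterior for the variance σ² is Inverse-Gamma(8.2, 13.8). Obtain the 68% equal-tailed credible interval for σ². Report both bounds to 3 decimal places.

Inverse-Gamma(8.2, 13.8) quantiles: F⁻¹(0.16) and F⁻¹(0.84).
Equivalently, 1/σ² ~ Gamma(8.2, rate = 13.8); invert its 0.84 and 0.16 quantiles.
Posterior mean ≈ 1.917, SD ≈ 0.770; a Normal approximation gives roughly [1.151, 2.682].
Exact: lower = 1.256; upper = 2.552.

[1.256, 2.552]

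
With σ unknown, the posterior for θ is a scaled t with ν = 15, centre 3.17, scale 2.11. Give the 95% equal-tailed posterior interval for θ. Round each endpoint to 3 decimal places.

[-1.327, 7.667]

The t_15 distribution is symmetric; the 95% interval is 3.17 ± t·2.11 with t_{0.975,15} = 2.131.
Half-width: 2.131 × 2.11 = 4.497.
3.17 − 4.497 = -1.327; 3.17 + 4.497 = 7.667.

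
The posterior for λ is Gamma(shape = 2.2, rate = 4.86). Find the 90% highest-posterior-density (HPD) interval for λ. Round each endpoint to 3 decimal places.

[0.028, 0.874]

The posterior is unimodal and skewed, so the HPD interval has equal density at both endpoints and is the shortest 90% interval.
Solving f(0.028) = f(0.874) with F(0.874) − F(0.028) = 0.90 gives [0.028, 0.874].
For comparison, the equal-tailed interval is [0.090, 1.042]; the HPD is narrower and shifted toward the mode.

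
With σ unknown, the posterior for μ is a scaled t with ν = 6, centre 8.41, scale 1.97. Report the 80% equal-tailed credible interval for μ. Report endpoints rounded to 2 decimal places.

The t_6 distribution is symmetric; the 80% interval is 8.41 ± t·1.97 with t_{0.9,6} = 1.440.
Half-width: 1.440 × 1.97 = 2.84.
8.41 − 2.84 = 5.57; 8.41 + 2.84 = 11.25.

[5.57, 11.25]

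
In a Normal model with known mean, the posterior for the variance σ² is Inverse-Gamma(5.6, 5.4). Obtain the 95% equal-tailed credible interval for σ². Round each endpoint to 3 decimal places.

Inverse-Gamma(5.6, 5.4) quantiles: F⁻¹(0.025) and F⁻¹(0.975).
Equivalently, 1/σ² ~ Gamma(5.6, rate = 5.4); invert its 0.975 and 0.025 quantiles.
Posterior mean ≈ 1.174, SD ≈ 0.619; a Normal approximation gives roughly [-0.039, 2.387].
Exact: lower = 0.486; upper = 2.747.

[0.486, 2.747]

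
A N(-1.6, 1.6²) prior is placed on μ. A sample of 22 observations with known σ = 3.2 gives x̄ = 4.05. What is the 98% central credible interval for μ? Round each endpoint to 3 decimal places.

Posterior precision = 1/1.6² + 22/3.2² = 0.3906 + 2.1484 = 2.5391, so posterior SD = 0.6276.
Posterior mean = (-1.6/1.6² + 22·4.05/3.2²) / 2.5391 = 3.1808.
Interval: 3.1808 ± 2.326 × 0.6276 → [1.721, 4.641].

[1.721, 4.641]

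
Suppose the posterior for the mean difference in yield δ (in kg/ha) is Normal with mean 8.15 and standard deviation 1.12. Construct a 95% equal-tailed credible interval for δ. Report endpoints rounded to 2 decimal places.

[5.95, 10.35]

The posterior is symmetric, so the 95% equal-tailed interval is δ = 8.15 ± z·1.12 with z = 1.960.
Half-width: 1.960 × 1.12 = 2.20.
8.15 − 2.20 = 5.95; 8.15 + 2.20 = 10.35.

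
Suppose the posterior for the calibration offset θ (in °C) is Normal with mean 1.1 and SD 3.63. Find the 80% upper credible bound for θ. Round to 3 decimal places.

Need U with P(θ ≤ U) = 0.80: U = 1.1 + z_{0.2}·3.63.
z = 0.842; U = 1.1 + 0.842 × 3.63 = 4.155.

4.155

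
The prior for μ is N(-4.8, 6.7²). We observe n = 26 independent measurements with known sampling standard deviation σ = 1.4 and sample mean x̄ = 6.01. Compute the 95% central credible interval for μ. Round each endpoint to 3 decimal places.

Posterior precision = 1/6.7² + 26/1.4² = 0.0223 + 13.2653 = 13.2876, so posterior SD = 0.2743.
Posterior mean = (-4.8/6.7² + 26·6.01/1.4²) / 13.2876 = 5.9919.
Interval: 5.9919 ± 1.960 × 0.2743 → [5.454, 6.530].

[5.454, 6.530]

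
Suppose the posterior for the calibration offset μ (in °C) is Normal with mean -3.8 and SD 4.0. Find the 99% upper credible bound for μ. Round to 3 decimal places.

Need U with P(μ ≤ U) = 0.99: U = -3.8 + z_{0.01}·4.0.
z = 2.326; U = -3.8 + 2.326 × 4.0 = 5.505.

5.505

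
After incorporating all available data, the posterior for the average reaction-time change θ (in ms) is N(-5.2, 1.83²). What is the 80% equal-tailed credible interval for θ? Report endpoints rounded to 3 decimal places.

The posterior is symmetric, so the 80% equal-tailed interval is θ = -5.2 ± z·1.83 with z = 1.282.
Half-width: 1.282 × 1.83 = 2.345.
-5.2 − 2.345 = -7.545; -5.2 + 2.345 = -2.855.

[-7.545, -2.855]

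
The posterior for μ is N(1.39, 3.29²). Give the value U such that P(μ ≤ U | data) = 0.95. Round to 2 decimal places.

6.80

Need U with P(μ ≤ U) = 0.95: U = 1.39 + z_{0.05}·3.29.
z = 1.645; U = 1.39 + 1.645 × 3.29 = 6.80.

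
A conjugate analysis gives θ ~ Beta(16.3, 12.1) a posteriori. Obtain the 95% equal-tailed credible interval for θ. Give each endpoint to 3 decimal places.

Posterior: Beta(16.3, 12.1).
Equal-tailed 95% interval: the 0.025 and 0.975 quantiles of Beta(16.3, 12.1).
Posterior mean ≈ 0.574, SD ≈ 0.091; a Normal approximation gives roughly [0.395, 0.753].
Exact: F⁻¹(0.025) = 0.392; F⁻¹(0.975) = 0.746.

[0.392, 0.746]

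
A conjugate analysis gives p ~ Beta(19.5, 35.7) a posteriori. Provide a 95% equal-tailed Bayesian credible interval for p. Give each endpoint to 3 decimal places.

[0.234, 0.483]

Posterior: Beta(19.5, 35.7).
Equal-tailed 95% interval: the 0.025 and 0.975 quantiles of Beta(19.5, 35.7).
Posterior mean ≈ 0.353, SD ≈ 0.064; a Normal approximation gives roughly [0.228, 0.478].
Exact: F⁻¹(0.025) = 0.234; F⁻¹(0.975) = 0.483.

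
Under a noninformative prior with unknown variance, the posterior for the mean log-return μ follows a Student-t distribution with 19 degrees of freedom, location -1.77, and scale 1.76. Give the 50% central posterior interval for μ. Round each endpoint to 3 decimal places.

The t_19 distribution is symmetric; the 50% interval is -1.77 ± t·1.76 with t_{0.75,19} = 0.688.
Half-width: 0.688 × 1.76 = 1.210.
-1.77 − 1.210 = -2.980; -1.77 + 1.210 = -0.560.

[-2.980, -0.560]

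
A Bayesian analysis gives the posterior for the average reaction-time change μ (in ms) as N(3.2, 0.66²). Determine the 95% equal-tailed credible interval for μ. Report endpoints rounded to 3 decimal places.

[1.906, 4.494]

The posterior is symmetric, so the 95% equal-tailed interval is μ = 3.2 ± z·0.66 with z = 1.960.
Half-width: 1.960 × 0.66 = 1.294.
3.2 − 1.294 = 1.906; 3.2 + 1.294 = 4.494.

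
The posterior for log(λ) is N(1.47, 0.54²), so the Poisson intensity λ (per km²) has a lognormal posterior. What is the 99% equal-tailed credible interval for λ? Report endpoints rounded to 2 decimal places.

[1.08, 17.48]

On the log scale the 99% interval is 1.47 ± 2.576 × 0.54 = [0.0791, 2.8609].
Exponentiate: [e^0.0791, e^2.8609] = [1.08, 17.48].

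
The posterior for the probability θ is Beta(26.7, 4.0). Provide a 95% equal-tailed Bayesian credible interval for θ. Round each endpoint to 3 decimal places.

Posterior: Beta(26.7, 4.0).
Equal-tailed 95% interval: the 0.025 and 0.975 quantiles of Beta(26.7, 4.0).
Posterior mean ≈ 0.870, SD ≈ 0.060; a Normal approximation gives roughly [0.753, 0.987].
Exact: F⁻¹(0.025) = 0.732; F⁻¹(0.975) = 0.962.

[0.732, 0.962]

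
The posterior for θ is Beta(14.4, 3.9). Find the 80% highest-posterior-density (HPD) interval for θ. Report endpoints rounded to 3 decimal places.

[0.686, 0.918]

The posterior is unimodal and skewed, so the HPD interval has equal density at both endpoints and is the shortest 80% interval.
Solving f(0.686) = f(0.918) with F(0.918) − F(0.686) = 0.80 gives [0.686, 0.918].
For comparison, the equal-tailed interval is [0.660, 0.899]; the HPD is narrower and shifted toward the mode.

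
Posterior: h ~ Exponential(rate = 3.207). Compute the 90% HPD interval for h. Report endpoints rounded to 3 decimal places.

The exponential density is strictly decreasing on [0, ∞), so the HPD interval is anchored at 0: [0, q] with P(h ≤ q) = 0.90.
q = −ln(1 − 0.90) / 3.207 = 2.3026 / 3.207 = 0.718.

[0.000, 0.718]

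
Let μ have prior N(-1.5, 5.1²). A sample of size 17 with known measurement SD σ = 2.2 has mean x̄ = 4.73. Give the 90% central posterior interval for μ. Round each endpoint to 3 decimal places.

Posterior precision = 1/5.1² + 17/2.2² = 0.0384 + 3.5124 = 3.5508, so posterior SD = 0.5307.
Posterior mean = (-1.5/5.1² + 17·4.73/2.2²) / 3.5508 = 4.6625.
Interval: 4.6625 ± 1.645 × 0.5307 → [3.790, 5.535].

[3.790, 5.535]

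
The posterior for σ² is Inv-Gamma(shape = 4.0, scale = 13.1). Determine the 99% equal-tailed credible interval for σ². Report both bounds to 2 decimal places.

[1.19, 19.49]

Inverse-Gamma(4.0, 13.1) quantiles: F⁻¹(0.005) and F⁻¹(0.995).
Equivalently, 1/σ² ~ Gamma(4.0, rate = 13.1); invert its 0.995 and 0.005 quantiles.
Posterior mean ≈ 4.37, SD ≈ 3.09; a Normal approximation gives roughly [-3.59, 12.32].
Exact: lower = 1.19; upper = 19.49.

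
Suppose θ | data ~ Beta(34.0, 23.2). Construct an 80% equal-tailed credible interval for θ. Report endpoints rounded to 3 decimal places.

Posterior: Beta(34.0, 23.2).
Equal-tailed 80% interval: the 0.1 and 0.9 quantiles of Beta(34.0, 23.2).
Posterior mean ≈ 0.594, SD ≈ 0.064; a Normal approximation gives roughly [0.512, 0.677].
Exact: F⁻¹(0.1) = 0.511; F⁻¹(0.9) = 0.677.

[0.511, 0.677]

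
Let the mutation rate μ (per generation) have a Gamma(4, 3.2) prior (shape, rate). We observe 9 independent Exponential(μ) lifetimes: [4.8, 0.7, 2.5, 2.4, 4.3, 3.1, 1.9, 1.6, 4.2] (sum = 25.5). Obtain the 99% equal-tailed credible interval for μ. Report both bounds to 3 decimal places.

Posterior: Gamma(4+9, 3.2+25.5) = Gamma(13, 28.7) (shape, rate).
Equal-tailed 99% interval: Gamma(13, 28.7) quantiles at 0.005 and 0.995.
Posterior mean ≈ 0.453, SD ≈ 0.126; a Normal approximation gives roughly [0.129, 0.777].
Exact: lower = 0.194; upper = 0.841.

[0.194, 0.841]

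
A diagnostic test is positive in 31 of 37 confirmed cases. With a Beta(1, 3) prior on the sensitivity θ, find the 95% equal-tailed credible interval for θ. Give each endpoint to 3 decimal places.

[0.644, 0.892]

Posterior: Beta(1+31, 3+6) = Beta(32, 9).
Equal-tailed 95% interval: the 0.025 and 0.975 quantiles of Beta(32, 9).
Posterior mean ≈ 0.780, SD ≈ 0.064; a Normal approximation gives roughly [0.655, 0.906].
Exact: F⁻¹(0.025) = 0.644; F⁻¹(0.975) = 0.892.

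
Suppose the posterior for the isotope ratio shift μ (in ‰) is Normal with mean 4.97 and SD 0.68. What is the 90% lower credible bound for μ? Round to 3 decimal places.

4.099

Need L with P(μ ≥ L) = 0.90: L = 4.97 − z_{0.1}·0.68.
z = 1.282; L = 4.97 − 1.282 × 0.68 = 4.099.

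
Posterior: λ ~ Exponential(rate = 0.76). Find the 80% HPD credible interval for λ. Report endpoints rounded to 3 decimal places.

The exponential density is strictly decreasing on [0, ∞), so the HPD interval is anchored at 0: [0, q] with P(λ ≤ q) = 0.80.
q = −ln(1 − 0.80) / 0.76 = 1.6094 / 0.76 = 2.118.

[0.000, 2.118]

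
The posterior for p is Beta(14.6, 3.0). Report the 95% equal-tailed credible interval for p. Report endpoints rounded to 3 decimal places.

[0.628, 0.961]

Posterior: Beta(14.6, 3.0).
Equal-tailed 95% interval: the 0.025 and 0.975 quantiles of Beta(14.6, 3.0).
Posterior mean ≈ 0.830, SD ≈ 0.087; a Normal approximation gives roughly [0.659, 1.000].
Exact: F⁻¹(0.025) = 0.628; F⁻¹(0.975) = 0.961.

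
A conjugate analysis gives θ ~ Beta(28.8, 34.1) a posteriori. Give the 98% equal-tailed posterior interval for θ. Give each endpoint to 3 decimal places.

[0.316, 0.603]

Posterior: Beta(28.8, 34.1).
Equal-tailed 98% interval: the 0.01 and 0.99 quantiles of Beta(28.8, 34.1).
Posterior mean ≈ 0.458, SD ≈ 0.062; a Normal approximation gives roughly [0.313, 0.603].
Exact: F⁻¹(0.01) = 0.316; F⁻¹(0.99) = 0.603.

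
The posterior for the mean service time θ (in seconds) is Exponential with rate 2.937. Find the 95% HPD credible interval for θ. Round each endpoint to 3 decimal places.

[0.000, 1.020]

The exponential density is strictly decreasing on [0, ∞), so the HPD interval is anchored at 0: [0, q] with P(θ ≤ q) = 0.95.
q = −ln(1 − 0.95) / 2.937 = 2.9957 / 2.937 = 1.020.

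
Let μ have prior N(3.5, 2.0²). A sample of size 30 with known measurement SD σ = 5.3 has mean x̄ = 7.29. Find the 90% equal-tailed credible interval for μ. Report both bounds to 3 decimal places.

[5.138, 8.004]

Posterior precision = 1/2.0² + 30/5.3² = 0.2500 + 1.0680 = 1.3180, so posterior SD = 0.8710.
Posterior mean = (3.5/2.0² + 30·7.29/5.3²) / 1.3180 = 6.5711.
Interval: 6.5711 ± 1.645 × 0.8710 → [5.138, 8.004].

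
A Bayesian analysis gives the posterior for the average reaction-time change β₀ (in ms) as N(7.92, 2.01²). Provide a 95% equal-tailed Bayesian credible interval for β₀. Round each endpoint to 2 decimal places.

The posterior is symmetric, so the 95% equal-tailed interval is β₀ = 7.92 ± z·2.01 with z = 1.960.
Half-width: 1.960 × 2.01 = 3.94.
7.92 − 3.94 = 3.98; 7.92 + 3.94 = 11.86.

[3.98, 11.86]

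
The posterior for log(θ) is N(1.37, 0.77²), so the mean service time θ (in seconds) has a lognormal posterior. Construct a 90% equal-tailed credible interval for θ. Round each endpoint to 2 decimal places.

[1.11, 13.96]

On the log scale the 90% interval is 1.37 ± 1.645 × 0.77 = [0.1035, 2.6365].
Exponentiate: [e^0.1035, e^2.6365] = [1.11, 13.96].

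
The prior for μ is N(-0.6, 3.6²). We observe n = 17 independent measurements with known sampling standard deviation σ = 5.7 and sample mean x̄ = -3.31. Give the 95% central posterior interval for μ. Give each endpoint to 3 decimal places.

Posterior precision = 1/3.6² + 17/5.7² = 0.0772 + 0.5232 = 0.6004, so posterior SD = 1.2906.
Posterior mean = (-0.6/3.6² + 17·-3.31/5.7²) / 0.6004 = -2.9617.
Interval: -2.9617 ± 1.960 × 1.2906 → [-5.491, -0.432].

[-5.491, -0.432]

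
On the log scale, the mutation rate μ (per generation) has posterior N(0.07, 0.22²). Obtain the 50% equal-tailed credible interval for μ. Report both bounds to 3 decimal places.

On the log scale the 50% interval is 0.07 ± 0.674 × 0.22 = [-0.0784, 0.2184].
Exponentiate: [e^-0.0784, e^0.2184] = [0.925, 1.244].

[0.925, 1.244]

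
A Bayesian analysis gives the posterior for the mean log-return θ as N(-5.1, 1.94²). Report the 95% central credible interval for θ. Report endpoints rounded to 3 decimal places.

The posterior is symmetric, so the 95% equal-tailed interval is θ = -5.1 ± z·1.94 with z = 1.960.
Half-width: 1.960 × 1.94 = 3.802.
-5.1 − 3.802 = -8.902; -5.1 + 3.802 = -1.298.

[-8.902, -1.298]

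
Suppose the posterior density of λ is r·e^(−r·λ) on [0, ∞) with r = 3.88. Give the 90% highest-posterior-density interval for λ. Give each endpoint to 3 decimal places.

The exponential density is strictly decreasing on [0, ∞), so the HPD interval is anchored at 0: [0, q] with P(λ ≤ q) = 0.90.
q = −ln(1 − 0.90) / 3.88 = 2.3026 / 3.88 = 0.593.

[0.000, 0.593]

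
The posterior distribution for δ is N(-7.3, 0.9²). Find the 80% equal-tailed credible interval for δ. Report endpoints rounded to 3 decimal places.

The posterior is symmetric, so the 80% equal-tailed interval is δ = -7.3 ± z·0.9 with z = 1.282.
Half-width: 1.282 × 0.9 = 1.153.
-7.3 − 1.153 = -8.453; -7.3 + 1.153 = -6.147.

[-8.453, -6.147]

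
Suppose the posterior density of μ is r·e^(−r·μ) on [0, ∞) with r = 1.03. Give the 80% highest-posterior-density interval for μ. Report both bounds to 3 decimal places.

The exponential density is strictly decreasing on [0, ∞), so the HPD interval is anchored at 0: [0, q] with P(μ ≤ q) = 0.80.
q = −ln(1 − 0.80) / 1.03 = 1.6094 / 1.03 = 1.563.

[0.000, 1.563]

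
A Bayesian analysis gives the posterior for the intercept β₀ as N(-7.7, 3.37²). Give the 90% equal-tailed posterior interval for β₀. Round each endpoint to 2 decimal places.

The posterior is symmetric, so the 90% equal-tailed interval is β₀ = -7.7 ± z·3.37 with z = 1.645.
Half-width: 1.645 × 3.37 = 5.54.
-7.7 − 5.54 = -13.24; -7.7 + 5.54 = -2.16.

[-13.24, -2.16]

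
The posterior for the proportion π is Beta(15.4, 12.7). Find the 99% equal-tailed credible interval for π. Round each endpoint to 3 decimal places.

[0.312, 0.772]

Posterior: Beta(15.4, 12.7).
Equal-tailed 99% interval: the 0.005 and 0.995 quantiles of Beta(15.4, 12.7).
Posterior mean ≈ 0.548, SD ≈ 0.092; a Normal approximation gives roughly [0.310, 0.786].
Exact: F⁻¹(0.005) = 0.312; F⁻¹(0.995) = 0.772.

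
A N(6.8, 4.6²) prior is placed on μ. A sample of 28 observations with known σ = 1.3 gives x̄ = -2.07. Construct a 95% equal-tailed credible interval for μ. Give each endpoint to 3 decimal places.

Posterior precision = 1/4.6² + 28/1.3² = 0.0473 + 16.5680 = 16.6153, so posterior SD = 0.2453.
Posterior mean = (6.8/4.6² + 28·-2.07/1.3²) / 16.6153 = -2.0448.
Interval: -2.0448 ± 1.960 × 0.2453 → [-2.526, -1.564].

[-2.526, -1.564]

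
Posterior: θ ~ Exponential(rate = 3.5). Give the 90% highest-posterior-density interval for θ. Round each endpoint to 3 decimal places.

[0.000, 0.658]

The exponential density is strictly decreasing on [0, ∞), so the HPD interval is anchored at 0: [0, q] with P(θ ≤ q) = 0.90.
q = −ln(1 − 0.90) / 3.5 = 2.3026 / 3.5 = 0.658.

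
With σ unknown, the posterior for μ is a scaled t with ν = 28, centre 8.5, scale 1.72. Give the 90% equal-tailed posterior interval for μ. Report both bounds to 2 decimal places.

The t_28 distribution is symmetric; the 90% interval is 8.5 ± t·1.72 with t_{0.95,28} = 1.701.
Half-width: 1.701 × 1.72 = 2.93.
8.5 − 2.93 = 5.57; 8.5 + 2.93 = 11.43.

[5.57, 11.43]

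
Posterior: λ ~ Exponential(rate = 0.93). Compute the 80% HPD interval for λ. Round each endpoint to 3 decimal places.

The exponential density is strictly decreasing on [0, ∞), so the HPD interval is anchored at 0: [0, q] with P(λ ≤ q) = 0.80.
q = −ln(1 − 0.80) / 0.93 = 1.6094 / 0.93 = 1.731.

[0.000, 1.731]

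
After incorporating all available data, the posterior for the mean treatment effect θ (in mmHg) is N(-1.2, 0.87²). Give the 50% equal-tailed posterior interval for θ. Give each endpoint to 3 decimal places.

[-1.787, -0.613]

The posterior is symmetric, so the 50% equal-tailed interval is θ = -1.2 ± z·0.87 with z = 0.674.
Half-width: 0.674 × 0.87 = 0.587.
-1.2 − 0.587 = -1.787; -1.2 + 0.587 = -0.613.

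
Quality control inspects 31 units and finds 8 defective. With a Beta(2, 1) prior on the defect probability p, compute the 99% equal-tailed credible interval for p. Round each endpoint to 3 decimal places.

Posterior: Beta(2+8, 1+23) = Beta(10, 24).
Equal-tailed 99% interval: the 0.005 and 0.995 quantiles of Beta(10, 24).
Posterior mean ≈ 0.294, SD ≈ 0.077; a Normal approximation gives roughly [0.096, 0.493].
Exact: F⁻¹(0.005) = 0.123; F⁻¹(0.995) = 0.509.

[0.123, 0.509]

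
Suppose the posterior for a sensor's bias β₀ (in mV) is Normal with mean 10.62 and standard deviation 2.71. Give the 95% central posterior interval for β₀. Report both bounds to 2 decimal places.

The posterior is symmetric, so the 95% equal-tailed interval is β₀ = 10.62 ± z·2.71 with z = 1.960.
Half-width: 1.960 × 2.71 = 5.31.
10.62 − 5.31 = 5.31; 10.62 + 5.31 = 15.93.

[5.31, 15.93]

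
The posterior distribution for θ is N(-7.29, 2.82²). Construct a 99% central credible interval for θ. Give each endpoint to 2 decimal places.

[-14.55, -0.03]

The posterior is symmetric, so the 99% equal-tailed interval is θ = -7.29 ± z·2.82 with z = 2.576.
Half-width: 2.576 × 2.82 = 7.26.
-7.29 − 7.26 = -14.55; -7.29 + 7.26 = -0.03.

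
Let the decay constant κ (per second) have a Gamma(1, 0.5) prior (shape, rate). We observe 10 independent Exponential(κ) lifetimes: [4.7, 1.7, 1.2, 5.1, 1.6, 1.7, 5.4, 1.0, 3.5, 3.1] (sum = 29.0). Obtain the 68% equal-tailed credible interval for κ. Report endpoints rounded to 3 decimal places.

Posterior: Gamma(1+10, 0.5+29.0) = Gamma(11, 29.5) (shape, rate).
Equal-tailed 68% interval: Gamma(11, 29.5) quantiles at 0.16 and 0.84.
Posterior mean ≈ 0.373, SD ≈ 0.112; a Normal approximation gives roughly [0.261, 0.485].
Exact: lower = 0.263; upper = 0.483.

[0.263, 0.483]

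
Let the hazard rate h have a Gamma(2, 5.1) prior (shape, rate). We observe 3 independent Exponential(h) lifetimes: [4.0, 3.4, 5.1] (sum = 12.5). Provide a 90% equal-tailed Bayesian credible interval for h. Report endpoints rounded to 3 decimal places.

Posterior: Gamma(2+3, 5.1+12.5) = Gamma(5, 17.6) (shape, rate).
Equal-tailed 90% interval: Gamma(5, 17.6) quantiles at 0.05 and 0.95.
Posterior mean ≈ 0.284, SD ≈ 0.127; a Normal approximation gives roughly [0.075, 0.493].
Exact: lower = 0.112; upper = 0.520.

[0.112, 0.520]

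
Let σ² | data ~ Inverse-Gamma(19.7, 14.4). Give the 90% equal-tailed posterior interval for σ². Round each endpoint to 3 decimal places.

[0.523, 1.107]

Inverse-Gamma(19.7, 14.4) quantiles: F⁻¹(0.05) and F⁻¹(0.95).
Equivalently, 1/σ² ~ Gamma(19.7, rate = 14.4); invert its 0.95 and 0.05 quantiles.
Posterior mean ≈ 0.770, SD ≈ 0.183; a Normal approximation gives roughly [0.469, 1.071].
Exact: lower = 0.523; upper = 1.107.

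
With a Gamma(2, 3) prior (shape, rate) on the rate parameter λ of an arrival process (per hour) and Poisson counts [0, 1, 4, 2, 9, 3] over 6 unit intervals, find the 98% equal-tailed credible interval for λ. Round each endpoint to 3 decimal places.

[1.314, 3.678]

Posterior: Gamma(2+19, 3+6) = Gamma(21, 9) (shape, rate).
Equal-tailed 98% interval: Gamma(21, 9) quantiles at 0.01 and 0.99.
Posterior mean ≈ 2.333, SD ≈ 0.509; a Normal approximation gives roughly [1.149, 3.518].
Exact: lower = 1.314; upper = 3.678.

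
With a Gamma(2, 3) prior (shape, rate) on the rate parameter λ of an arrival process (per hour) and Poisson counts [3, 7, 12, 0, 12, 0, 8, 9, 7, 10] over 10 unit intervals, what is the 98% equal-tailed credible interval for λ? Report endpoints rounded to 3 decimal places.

Posterior: Gamma(2+68, 3+10) = Gamma(70, 13) (shape, rate).
Equal-tailed 98% interval: Gamma(70, 13) quantiles at 0.01 and 0.99.
Posterior mean ≈ 5.385, SD ≈ 0.644; a Normal approximation gives roughly [3.887, 6.882].
Exact: lower = 4.001; upper = 6.994.

[4.001, 6.994]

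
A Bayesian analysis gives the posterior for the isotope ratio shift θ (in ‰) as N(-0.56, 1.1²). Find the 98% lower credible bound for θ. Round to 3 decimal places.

Need L with P(θ ≥ L) = 0.98: L = -0.56 − z_{0.02}·1.1.
z = 2.054; L = -0.56 − 2.054 × 1.1 = -2.819.

-2.819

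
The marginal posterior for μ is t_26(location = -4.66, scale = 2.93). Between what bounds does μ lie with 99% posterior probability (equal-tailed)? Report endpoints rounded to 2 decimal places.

[-12.80, 3.48]

The t_26 distribution is symmetric; the 99% interval is -4.66 ± t·2.93 with t_{0.995,26} = 2.779.
Half-width: 2.779 × 2.93 = 8.14.
-4.66 − 8.14 = -12.80; -4.66 + 8.14 = 3.48.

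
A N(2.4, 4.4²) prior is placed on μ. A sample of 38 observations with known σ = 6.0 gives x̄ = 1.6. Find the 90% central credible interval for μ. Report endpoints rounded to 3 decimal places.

[0.074, 3.201]

Posterior precision = 1/4.4² + 38/6.0² = 0.0517 + 1.0556 = 1.1072, so posterior SD = 0.9504.
Posterior mean = (2.4/4.4² + 38·1.6/6.0²) / 1.1072 = 1.6373.
Interval: 1.6373 ± 1.645 × 0.9504 → [0.074, 3.201].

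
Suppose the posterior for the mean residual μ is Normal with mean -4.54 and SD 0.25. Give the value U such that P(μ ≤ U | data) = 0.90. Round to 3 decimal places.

-4.220

Need U with P(μ ≤ U) = 0.90: U = -4.54 + z_{0.1}·0.25.
z = 1.282; U = -4.54 + 1.282 × 0.25 = -4.220.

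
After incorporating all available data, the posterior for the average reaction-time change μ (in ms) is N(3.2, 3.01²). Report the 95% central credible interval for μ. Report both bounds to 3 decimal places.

The posterior is symmetric, so the 95% equal-tailed interval is μ = 3.2 ± z·3.01 with z = 1.960.
Half-width: 1.960 × 3.01 = 5.899.
3.2 − 5.899 = -2.699; 3.2 + 5.899 = 9.099.

[-2.699, 9.099]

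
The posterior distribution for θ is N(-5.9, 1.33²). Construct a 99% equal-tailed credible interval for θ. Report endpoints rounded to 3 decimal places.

The posterior is symmetric, so the 99% equal-tailed interval is θ = -5.9 ± z·1.33 with z = 2.576.
Half-width: 2.576 × 1.33 = 3.426.
-5.9 − 3.426 = -9.326; -5.9 + 3.426 = -2.474.

[-9.326, -2.474]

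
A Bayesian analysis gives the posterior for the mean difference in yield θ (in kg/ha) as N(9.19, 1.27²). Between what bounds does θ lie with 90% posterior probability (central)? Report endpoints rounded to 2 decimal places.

[7.10, 11.28]

The posterior is symmetric, so the 90% equal-tailed interval is θ = 9.19 ± z·1.27 with z = 1.645.
Half-width: 1.645 × 1.27 = 2.09.
9.19 − 2.09 = 7.10; 9.19 + 2.09 = 11.28.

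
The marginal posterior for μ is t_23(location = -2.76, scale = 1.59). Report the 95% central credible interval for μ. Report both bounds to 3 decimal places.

The t_23 distribution is symmetric; the 95% interval is -2.76 ± t·1.59 with t_{0.975,23} = 2.069.
Half-width: 2.069 × 1.59 = 3.289.
-2.76 − 3.289 = -6.049; -2.76 + 3.289 = 0.529.

[-6.049, 0.529]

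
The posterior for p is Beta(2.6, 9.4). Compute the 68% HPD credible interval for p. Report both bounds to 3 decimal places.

The posterior is unimodal and skewed, so the HPD interval has equal density at both endpoints and is the shortest 68% interval.
Solving f(0.071) = f(0.289) with F(0.289) − F(0.071) = 0.68 gives [0.071, 0.289].
For comparison, the equal-tailed interval is [0.102, 0.332]; the HPD is narrower and shifted toward the mode.

[0.071, 0.289]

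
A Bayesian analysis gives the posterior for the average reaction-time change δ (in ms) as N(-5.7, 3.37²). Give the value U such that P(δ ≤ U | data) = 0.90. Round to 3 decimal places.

-1.381

Need U with P(δ ≤ U) = 0.90: U = -5.7 + z_{0.1}·3.37.
z = 1.282; U = -5.7 + 1.282 × 3.37 = -1.381.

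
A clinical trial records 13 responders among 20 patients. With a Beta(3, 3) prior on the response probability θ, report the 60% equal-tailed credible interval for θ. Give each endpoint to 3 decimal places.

[0.536, 0.697]

Posterior: Beta(3+13, 3+7) = Beta(16, 10).
Equal-tailed 60% interval: the 0.2 and 0.8 quantiles of Beta(16, 10).
Posterior mean ≈ 0.615, SD ≈ 0.094; a Normal approximation gives roughly [0.537, 0.694].
Exact: F⁻¹(0.2) = 0.536; F⁻¹(0.8) = 0.697.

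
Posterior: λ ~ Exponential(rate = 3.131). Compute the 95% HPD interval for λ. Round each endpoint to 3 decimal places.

[0.000, 0.957]

The exponential density is strictly decreasing on [0, ∞), so the HPD interval is anchored at 0: [0, q] with P(λ ≤ q) = 0.95.
q = −ln(1 − 0.95) / 3.131 = 2.9957 / 3.131 = 0.957.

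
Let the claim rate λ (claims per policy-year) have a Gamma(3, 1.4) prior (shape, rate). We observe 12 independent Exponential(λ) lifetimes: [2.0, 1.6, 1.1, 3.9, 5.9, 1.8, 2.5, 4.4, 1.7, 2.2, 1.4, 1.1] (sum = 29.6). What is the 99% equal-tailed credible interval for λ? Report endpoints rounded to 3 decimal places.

Posterior: Gamma(3+12, 1.4+29.6) = Gamma(15, 31.0) (shape, rate).
Equal-tailed 99% interval: Gamma(15, 31.0) quantiles at 0.005 and 0.995.
Posterior mean ≈ 0.484, SD ≈ 0.125; a Normal approximation gives roughly [0.162, 0.806].
Exact: lower = 0.222; upper = 0.866.

[0.222, 0.866]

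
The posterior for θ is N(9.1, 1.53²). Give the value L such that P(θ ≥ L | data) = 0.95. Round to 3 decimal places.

6.583

Need L with P(θ ≥ L) = 0.95: L = 9.1 − z_{0.05}·1.53.
z = 1.645; L = 9.1 − 1.645 × 1.53 = 6.583.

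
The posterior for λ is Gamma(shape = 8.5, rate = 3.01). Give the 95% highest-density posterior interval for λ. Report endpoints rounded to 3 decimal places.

The posterior is unimodal and skewed, so the HPD interval has equal density at both endpoints and is the shortest 95% interval.
Solving f(1.095) = f(4.753) with F(4.753) − F(1.095) = 0.95 gives [1.095, 4.753].
For comparison, the equal-tailed interval is [1.257, 5.015]; the HPD is narrower and shifted toward the mode.

[1.095, 4.753]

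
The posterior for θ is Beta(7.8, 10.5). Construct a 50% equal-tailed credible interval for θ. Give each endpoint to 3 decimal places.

Posterior: Beta(7.8, 10.5).
Equal-tailed 50% interval: the 0.25 and 0.75 quantiles of Beta(7.8, 10.5).
Posterior mean ≈ 0.426, SD ≈ 0.113; a Normal approximation gives roughly [0.350, 0.502].
Exact: F⁻¹(0.25) = 0.346; F⁻¹(0.75) = 0.503.

[0.346, 0.503]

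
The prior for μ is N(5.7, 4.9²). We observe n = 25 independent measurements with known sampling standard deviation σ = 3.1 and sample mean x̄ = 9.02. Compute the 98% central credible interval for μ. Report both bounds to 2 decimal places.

[7.54, 10.40]

Posterior precision = 1/4.9² + 25/3.1² = 0.0416 + 2.6015 = 2.6431, so posterior SD = 0.6151.
Posterior mean = (5.7/4.9² + 25·9.02/3.1²) / 2.6431 = 8.9677.
Interval: 8.9677 ± 2.326 × 0.6151 → [7.54, 10.40].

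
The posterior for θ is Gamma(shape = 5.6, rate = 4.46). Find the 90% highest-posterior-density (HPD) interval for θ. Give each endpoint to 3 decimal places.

[0.421, 2.058]

The posterior is unimodal and skewed, so the HPD interval has equal density at both endpoints and is the shortest 90% interval.
Solving f(0.421) = f(2.058) with F(2.058) − F(0.421) = 0.90 gives [0.421, 2.058].
For comparison, the equal-tailed interval is [0.527, 2.236]; the HPD is narrower and shifted toward the mode.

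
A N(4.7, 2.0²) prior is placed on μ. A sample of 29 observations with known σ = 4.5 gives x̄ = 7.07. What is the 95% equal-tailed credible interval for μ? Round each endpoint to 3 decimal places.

[5.207, 8.229]

Posterior precision = 1/2.0² + 29/4.5² = 0.2500 + 1.4321 = 1.6821, so posterior SD = 0.7710.
Posterior mean = (4.7/2.0² + 29·7.07/4.5²) / 1.6821 = 6.7178.
Interval: 6.7178 ± 1.960 × 0.7710 → [5.207, 8.229].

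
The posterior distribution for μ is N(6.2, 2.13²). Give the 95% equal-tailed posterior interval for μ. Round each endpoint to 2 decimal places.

[2.03, 10.37]

The posterior is symmetric, so the 95% equal-tailed interval is μ = 6.2 ± z·2.13 with z = 1.960.
Half-width: 1.960 × 2.13 = 4.17.
6.2 − 4.17 = 2.03; 6.2 + 4.17 = 10.37.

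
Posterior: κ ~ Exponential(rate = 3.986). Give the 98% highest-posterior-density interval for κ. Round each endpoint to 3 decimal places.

[0.000, 0.981]

The exponential density is strictly decreasing on [0, ∞), so the HPD interval is anchored at 0: [0, q] with P(κ ≤ q) = 0.98.
q = −ln(1 − 0.98) / 3.986 = 3.9120 / 3.986 = 0.981.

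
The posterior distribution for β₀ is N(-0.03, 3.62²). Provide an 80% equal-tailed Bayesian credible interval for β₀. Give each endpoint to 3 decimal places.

[-4.669, 4.609]

The posterior is symmetric, so the 80% equal-tailed interval is β₀ = -0.03 ± z·3.62 with z = 1.282.
Half-width: 1.282 × 3.62 = 4.639.
-0.03 − 4.639 = -4.669; -0.03 + 4.639 = 4.609.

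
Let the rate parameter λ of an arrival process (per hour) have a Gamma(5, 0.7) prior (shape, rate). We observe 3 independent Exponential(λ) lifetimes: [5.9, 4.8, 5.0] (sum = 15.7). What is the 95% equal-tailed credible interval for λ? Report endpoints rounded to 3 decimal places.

Posterior: Gamma(5+3, 0.7+15.7) = Gamma(8, 16.4) (shape, rate).
Equal-tailed 95% interval: Gamma(8, 16.4) quantiles at 0.025 and 0.975.
Posterior mean ≈ 0.488, SD ≈ 0.172; a Normal approximation gives roughly [0.150, 0.826].
Exact: lower = 0.211; upper = 0.879.

[0.211, 0.879]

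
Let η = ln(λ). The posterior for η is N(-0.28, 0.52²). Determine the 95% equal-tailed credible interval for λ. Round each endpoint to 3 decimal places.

On the log scale the 95% interval is -0.28 ± 1.960 × 0.52 = [-1.2992, 0.7392].
Exponentiate: [e^-1.2992, e^0.7392] = [0.273, 2.094].

[0.273, 2.094]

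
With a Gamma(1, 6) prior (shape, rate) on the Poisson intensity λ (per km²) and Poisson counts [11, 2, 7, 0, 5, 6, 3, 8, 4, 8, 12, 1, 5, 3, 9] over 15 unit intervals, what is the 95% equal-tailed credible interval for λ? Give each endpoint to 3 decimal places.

Posterior: Gamma(1+84, 6+15) = Gamma(85, 21) (shape, rate).
Equal-tailed 95% interval: Gamma(85, 21) quantiles at 0.025 and 0.975.
Posterior mean ≈ 4.048, SD ≈ 0.439; a Normal approximation gives roughly [3.187, 4.908].
Exact: lower = 3.233; upper = 4.952.

[3.233, 4.952]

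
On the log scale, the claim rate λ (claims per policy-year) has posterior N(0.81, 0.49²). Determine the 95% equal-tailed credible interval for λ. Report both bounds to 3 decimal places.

On the log scale the 95% interval is 0.81 ± 1.960 × 0.49 = [-0.1504, 1.7704].
Exponentiate: [e^-0.1504, e^1.7704] = [0.860, 5.873].

[0.860, 5.873]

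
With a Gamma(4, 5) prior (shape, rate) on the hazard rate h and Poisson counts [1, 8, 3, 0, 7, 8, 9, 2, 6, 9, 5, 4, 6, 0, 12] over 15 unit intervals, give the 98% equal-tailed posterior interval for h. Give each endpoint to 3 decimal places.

Posterior: Gamma(4+80, 5+15) = Gamma(84, 20) (shape, rate).
Equal-tailed 98% interval: Gamma(84, 20) quantiles at 0.01 and 0.99.
Posterior mean ≈ 4.200, SD ≈ 0.458; a Normal approximation gives roughly [3.134, 5.266].
Exact: lower = 3.208; upper = 5.339.

[3.208, 5.339]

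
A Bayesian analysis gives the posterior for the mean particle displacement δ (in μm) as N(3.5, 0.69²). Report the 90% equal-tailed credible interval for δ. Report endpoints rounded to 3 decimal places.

The posterior is symmetric, so the 90% equal-tailed interval is δ = 3.5 ± z·0.69 with z = 1.645.
Half-width: 1.645 × 0.69 = 1.135.
3.5 − 1.135 = 2.365; 3.5 + 1.135 = 4.635.

[2.365, 4.635]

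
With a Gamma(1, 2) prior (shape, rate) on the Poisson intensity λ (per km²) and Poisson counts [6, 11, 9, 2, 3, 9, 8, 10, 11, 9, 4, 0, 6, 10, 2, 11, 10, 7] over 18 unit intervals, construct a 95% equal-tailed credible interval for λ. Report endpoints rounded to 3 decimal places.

Posterior: Gamma(1+128, 2+18) = Gamma(129, 20) (shape, rate).
Equal-tailed 95% interval: Gamma(129, 20) quantiles at 0.025 and 0.975.
Posterior mean ≈ 6.450, SD ≈ 0.568; a Normal approximation gives roughly [5.337, 7.563].
Exact: lower = 5.385; upper = 7.610.

[5.385, 7.610]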